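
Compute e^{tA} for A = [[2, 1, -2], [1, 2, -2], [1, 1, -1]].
e^{tA} = [[(t + 1)*e^{t}, t*e^{t}, -2*t*e^{t}], [t*e^{t}, (t + 1)*e^{t}, -2*t*e^{t}], [t*e^{t}, t*e^{t}, (1 - 2*t)*e^{t}]]

A has Jordan form J = [[1, 1, 0], [0, 1, 0], [0, 0, 1]] with A = PJP^{-1}, so e^{tA} = P e^{tJ} P^{-1}.

For a Jordan block J_k(λ), e^{tJ_k(λ)} = e^{λt} · (I + tN + t^2 N^2/2! + ... + t^{k-1} N^{k-1}/(k-1)!) where N is the nilpotent superdiagonal part.

Assembling the blocks and conjugating back gives the entries of e^{tA} as shown above.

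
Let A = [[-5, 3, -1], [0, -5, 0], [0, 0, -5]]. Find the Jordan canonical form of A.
J = [[-5, 1, 0], [0, -5, 0], [0, 0, -5]]

The characteristic polynomial is det(xI - A) = (x + 5)^3, so the eigenvalues are -5 (algebraic multiplicity 3).

For λ = -5: rank(A + 5I) = 1, rank((A + 5I)^2) = 0. The eigenspace has dimension 3 - 1 = 2, so there are 2 Jordan blocks; the rank sequence gives block sizes [2, 1].

Assembling the blocks gives the Jordan form J above.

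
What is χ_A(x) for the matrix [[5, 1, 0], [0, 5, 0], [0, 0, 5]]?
χ_A(x) = (x - 5)^3

xI - A = [[x - 5, -1, 0], [0, x - 5, 0], [0, 0, x - 5]].

Expanding det(xI - A) along the first row:
det(xI - A) = + (x - 5)·det([[x - 5, 0], [0, x - 5]]) - (-1)·det([[0, 0], [0, x - 5]]) + (0)·det([[0, x - 5], [0, 0]]).

Evaluating gives χ_A(x) = x^3 - 15x^2 + 75x - 125 = (x - 5)^3.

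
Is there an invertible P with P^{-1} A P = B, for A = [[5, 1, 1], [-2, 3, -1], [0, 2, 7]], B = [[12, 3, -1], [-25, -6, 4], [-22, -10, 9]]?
Two matrices over a field are similar if and only if they have the same invariant factors.

Both A and B have characteristic polynomial (x - 5)^3 and minimal polynomial (x - 5)^3. Computing further, both have invariant factors (x - 5)^3. Hence A and B are similar.

Yes.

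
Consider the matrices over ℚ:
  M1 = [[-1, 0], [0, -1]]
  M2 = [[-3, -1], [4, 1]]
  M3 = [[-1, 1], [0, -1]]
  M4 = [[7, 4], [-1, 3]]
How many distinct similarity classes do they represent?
Characteristic polynomials: χ_{M1} = (x + 1)^2, χ_{M2} = (x + 1)^2, χ_{M3} = (x + 1)^2, χ_{M4} = (x - 5)^2.

{M1}: invariant factors x + 1, x + 1.

{M2, M3}: invariant factors (x + 1)^2.

{M4}: invariant factors (x - 5)^2.

Matrices are similar if and only if their invariant-factor lists agree; the partition into similarity classes is {M1}, {M2, M3}, {M4}.

3 classes: {M1}, {M2, M3}, {M4}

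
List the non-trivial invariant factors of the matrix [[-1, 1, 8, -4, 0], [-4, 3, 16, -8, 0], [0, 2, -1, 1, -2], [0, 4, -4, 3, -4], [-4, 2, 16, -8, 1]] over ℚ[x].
The Jordan structure of A has elementary divisors (x - 1)^2, (x - 1)^2, (x - 1). Arranging the block sizes at each eigenvalue in decreasing order and taking row products gives the invariant factors.

Invariant factors (smallest first, each dividing the next): x - 1, (x - 1)^2, (x - 1)^2.

Check: the last factor (x - 1)^2 is the minimal polynomial, and the product (x - 1)^5 is the characteristic polynomial.

x - 1, (x - 1)^2, (x - 1)^2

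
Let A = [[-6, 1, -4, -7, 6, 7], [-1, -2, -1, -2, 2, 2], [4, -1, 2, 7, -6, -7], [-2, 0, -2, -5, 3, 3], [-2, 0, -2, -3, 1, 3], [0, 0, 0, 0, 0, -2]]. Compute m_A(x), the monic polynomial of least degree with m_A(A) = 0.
m_A(x) = (x + 2)^3

The characteristic polynomial factors as (x + 2)^6. The minimal polynomial is ∏(x - λ)^{k_λ} where k_λ is the size of the largest Jordan block at λ.

For λ = -2: rank(A + 2I) = 3, and the largest Jordan block has size 3 (the smallest k with rank((A + 2I)^k) = rank((A + 2I)^(k+1))).

So m_A(x) = (x + 2)^3.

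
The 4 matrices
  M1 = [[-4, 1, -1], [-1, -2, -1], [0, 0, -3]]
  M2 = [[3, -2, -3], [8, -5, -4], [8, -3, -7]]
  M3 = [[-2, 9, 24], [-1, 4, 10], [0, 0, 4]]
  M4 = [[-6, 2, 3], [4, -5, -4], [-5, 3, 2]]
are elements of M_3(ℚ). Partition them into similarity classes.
3 classes: {M1}, {M2, M4}, {M3}

Characteristic polynomials: χ_{M1} = (x + 3)^3, χ_{M2} = (x + 3)^3, χ_{M3} = (x - 4)(x - 1)^2, χ_{M4} = (x + 3)^3.

{M1}: invariant factors x + 3, (x + 3)^2.

{M2, M4}: invariant factors (x + 3)^3.

{M3}: invariant factors (x - 4)(x - 1)^2.

Matrices are similar if and only if their invariant-factor lists agree; the partition into similarity classes is {M1}, {M2, M4}, {M3}.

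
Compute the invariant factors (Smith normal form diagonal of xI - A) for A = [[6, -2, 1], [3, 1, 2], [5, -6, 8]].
(x - 5)^3

The Jordan structure of A has elementary divisors (x - 5)^3. Arranging the block sizes at each eigenvalue in decreasing order and taking row products gives the invariant factors.

Invariant factors (smallest first, each dividing the next): (x - 5)^3.

Check: the last factor (x - 5)^3 is the minimal polynomial, and the product (x - 5)^3 is the characteristic polynomial.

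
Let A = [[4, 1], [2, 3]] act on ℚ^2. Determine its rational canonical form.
R = [[0, -10], [1, 7]]

The invariant factors of A (the non-unit diagonal entries of the Smith normal form of xI - A over ℚ[x]) are (x - 5)(x - 2), each dividing the next. The characteristic polynomial is their product, (x - 5)(x - 2).

The rational canonical form is the block-diagonal matrix of companion matrices C(f_i):
R = [[0, -10], [1, 7]].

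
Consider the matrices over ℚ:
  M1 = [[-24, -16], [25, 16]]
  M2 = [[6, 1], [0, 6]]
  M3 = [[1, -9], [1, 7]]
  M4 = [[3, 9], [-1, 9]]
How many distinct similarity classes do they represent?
Characteristic polynomials: χ_{M1} = (x + 4)^2, χ_{M2} = (x - 6)^2, χ_{M3} = (x - 4)^2, χ_{M4} = (x - 6)^2.

{M1}: invariant factors (x + 4)^2.

{M2, M4}: invariant factors (x - 6)^2.

{M3}: invariant factors (x - 4)^2.

Matrices are similar if and only if their invariant-factor lists agree; the partition into similarity classes is {M1}, {M2, M4}, {M3}.

3 classes: {M1}, {M2, M4}, {M3}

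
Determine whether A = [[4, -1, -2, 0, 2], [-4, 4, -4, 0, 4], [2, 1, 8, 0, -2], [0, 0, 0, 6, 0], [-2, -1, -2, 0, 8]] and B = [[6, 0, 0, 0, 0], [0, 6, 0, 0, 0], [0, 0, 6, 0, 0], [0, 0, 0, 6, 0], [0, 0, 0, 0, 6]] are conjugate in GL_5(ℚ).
No.

Both have characteristic polynomial (x - 6)^5, but the minimal polynomial of A is (x - 6)^2 while the minimal polynomial of B is x - 6. The minimal polynomial is a similarity invariant, so A and B are not similar.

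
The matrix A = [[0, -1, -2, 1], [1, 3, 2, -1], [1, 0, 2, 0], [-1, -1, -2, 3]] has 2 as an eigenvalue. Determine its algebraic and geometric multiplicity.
The characteristic polynomial is (x - 2)^4, so the factor x - 2 appears with exponent 4: the algebraic multiplicity is 4.

rank(A - 2I) = 2, so the eigenspace has dimension 4 - 2 = 2: the geometric multiplicity is 2.

Since 2 < 4, A is not diagonalizable.

algebraic multiplicity 4, geometric multiplicity 2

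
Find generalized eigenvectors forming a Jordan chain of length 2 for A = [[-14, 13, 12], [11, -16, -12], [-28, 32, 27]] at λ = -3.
v_1 = [[0, 1, -1]]^T, v_2 = [[1, -1, 2]]^T

We seek v_1 ∈ ker((A + 3I)^2) \ ker(A + 3I), then set v_{i+1} = (A + 3I) v_i.

One such chain is v_1 = [[0, 1, -1]]^T, v_2 = [[1, -1, 2]]^T. Check: (A + 3I) v_2 = [[0, 0, 0]]^T = 0.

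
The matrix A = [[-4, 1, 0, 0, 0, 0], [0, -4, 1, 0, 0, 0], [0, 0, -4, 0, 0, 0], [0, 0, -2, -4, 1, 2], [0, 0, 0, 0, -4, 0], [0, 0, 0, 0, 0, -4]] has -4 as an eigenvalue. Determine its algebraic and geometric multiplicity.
The characteristic polynomial is (x + 4)^6, so the factor x + 4 appears with exponent 6: the algebraic multiplicity is 6.

rank(A + 4I) = 3, so the eigenspace has dimension 6 - 3 = 3: the geometric multiplicity is 3.

Since 3 < 6, A is not diagonalizable.

algebraic multiplicity 6, geometric multiplicity 3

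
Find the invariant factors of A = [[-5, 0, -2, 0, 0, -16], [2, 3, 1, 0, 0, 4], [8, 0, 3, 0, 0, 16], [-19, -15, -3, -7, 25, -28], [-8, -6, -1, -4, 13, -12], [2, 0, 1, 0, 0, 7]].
The Jordan structure of A has elementary divisors (x + 1), (x - 3)^2, (x - 3)^2, (x - 3). Arranging the block sizes at each eigenvalue in decreasing order and taking row products gives the invariant factors.

Invariant factors (smallest first, each dividing the next): x - 3, (x - 3)^2, (x - 3)^2(x + 1).

Check: the last factor (x - 3)^2(x + 1) is the minimal polynomial, and the product (x - 3)^5(x + 1) is the characteristic polynomial.

x - 3, (x - 3)^2, (x - 3)^2(x + 1)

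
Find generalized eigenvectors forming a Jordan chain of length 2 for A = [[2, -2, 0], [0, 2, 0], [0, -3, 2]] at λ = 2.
v_1 = [[0, 1, 0]]^T, v_2 = [[-2, 0, -3]]^T

We seek v_1 ∈ ker((A - 2I)^2) \ ker(A - 2I), then set v_{i+1} = (A - 2I) v_i.

One such chain is v_1 = [[0, 1, 0]]^T, v_2 = [[-2, 0, -3]]^T. Check: (A - 2I) v_2 = [[0, 0, 0]]^T = 0.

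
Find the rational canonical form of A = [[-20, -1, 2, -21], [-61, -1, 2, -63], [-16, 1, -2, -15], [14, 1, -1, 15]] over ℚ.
The invariant factors of A (the non-unit diagonal entries of the Smith normal form of xI - A over ℚ[x]) are (x^2 + 4x + 6)^2, each dividing the next. The characteristic polynomial is their product, (x^2 + 4x + 6)^2.

The rational canonical form is the block-diagonal matrix of companion matrices C(f_i):
R = [[0, 0, 0, -36], [1, 0, 0, -48], [0, 1, 0, -28], [0, 0, 1, -8]].

Note the characteristic polynomial does not split into linear factors over ℚ, so A has no Jordan form over ℚ; the rational canonical form exists over any field.

R = [[0, 0, 0, -36], [1, 0, 0, -48], [0, 1, 0, -28], [0, 0, 1, -8]]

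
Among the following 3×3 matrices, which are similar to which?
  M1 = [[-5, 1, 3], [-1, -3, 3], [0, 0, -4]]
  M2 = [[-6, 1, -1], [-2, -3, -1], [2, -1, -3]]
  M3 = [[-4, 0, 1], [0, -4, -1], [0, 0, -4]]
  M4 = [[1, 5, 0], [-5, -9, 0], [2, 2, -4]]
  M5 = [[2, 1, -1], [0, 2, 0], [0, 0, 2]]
2 classes: {M1, M2, M3, M4}, {M5}

Characteristic polynomials: χ_{M1} = (x + 4)^3, χ_{M2} = (x + 4)^3, χ_{M3} = (x + 4)^3, χ_{M4} = (x + 4)^3, χ_{M5} = (x - 2)^3.

{M1, M2, M3, M4}: invariant factors x + 4, (x + 4)^2.

{M5}: invariant factors x - 2, (x - 2)^2.

Matrices are similar if and only if their invariant-factor lists agree; the partition into similarity classes is {M1, M2, M3, M4}, {M5}.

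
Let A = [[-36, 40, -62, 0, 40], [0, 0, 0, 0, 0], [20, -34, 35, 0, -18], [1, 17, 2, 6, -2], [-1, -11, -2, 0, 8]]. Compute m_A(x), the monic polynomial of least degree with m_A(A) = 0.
m_A(x) = x(x - 6)^2(x + 5)

The characteristic polynomial factors as x(x - 6)^3(x + 5). The minimal polynomial is ∏(x - λ)^{k_λ} where k_λ is the size of the largest Jordan block at λ.

For λ = -5: rank(A + 5I) = 4, and the largest Jordan block has size 1 (the smallest k with rank((A + 5I)^k) = rank((A + 5I)^(k+1))).
For λ = 0: rank(A) = 4, and the largest Jordan block has size 1 (the smallest k with rank(A^k) = rank(A^(k+1))).
For λ = 6: rank(A - 6I) = 3, and the largest Jordan block has size 2 (the smallest k with rank((A - 6I)^k) = rank((A - 6I)^(k+1))).

So m_A(x) = x(x - 6)^2(x + 5).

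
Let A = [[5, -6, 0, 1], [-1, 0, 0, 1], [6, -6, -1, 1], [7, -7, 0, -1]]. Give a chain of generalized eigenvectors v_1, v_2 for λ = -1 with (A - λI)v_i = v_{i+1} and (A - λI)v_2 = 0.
We seek v_1 ∈ ker((A + I)^2) \ ker(A + I), then set v_{i+1} = (A + I) v_i.

One such chain is v_1 = [[0, 0, 0, 1]]^T, v_2 = [[1, 1, 1, 0]]^T. Check: (A + I) v_2 = [[0, 0, 0, 0]]^T = 0.

v_1 = [[0, 0, 0, 1]]^T, v_2 = [[1, 1, 1, 0]]^T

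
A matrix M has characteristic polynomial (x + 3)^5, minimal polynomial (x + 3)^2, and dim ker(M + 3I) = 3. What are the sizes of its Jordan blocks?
λ = -3: algebraic multiplicity 5 (exponent in χ_M), largest block size 2 (exponent in m_M), 3 blocks (geometric multiplicity). These force block sizes [2, 2, 1].

Jordan blocks: (-3, 2), (-3, 2), (-3, 1)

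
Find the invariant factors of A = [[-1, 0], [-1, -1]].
The Jordan structure of A has elementary divisors (x + 1)^2. Arranging the block sizes at each eigenvalue in decreasing order and taking row products gives the invariant factors.

Invariant factors (smallest first, each dividing the next): (x + 1)^2.

Check: the last factor (x + 1)^2 is the minimal polynomial, and the product (x + 1)^2 is the characteristic polynomial.

(x + 1)^2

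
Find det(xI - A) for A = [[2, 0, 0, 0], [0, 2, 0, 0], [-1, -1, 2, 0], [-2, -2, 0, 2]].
χ_A(x) = (x - 2)^4

xI - A = [[x - 2, 0, 0, 0], [0, x - 2, 0, 0], [1, 1, x - 2, 0], [2, 2, 0, x - 2]].

Expanding det(xI - A) along the first row:
det(xI - A) = + (x - 2)·det([[x - 2, 0, 0], [1, x - 2, 0], [2, 0, x - 2]]) - (0)·det([[0, 0, 0], [1, x - 2, 0], [2, 0, x - 2]]) + (0)·det([[0, x - 2, 0], [1, 1, 0], [2, 2, x - 2]]) - (0)·det([[0, x - 2, 0], [1, 1, x - 2], [2, 2, 0]]).

Evaluating gives χ_A(x) = x^4 - 8x^3 + 24x^2 - 32x + 16 = (x - 2)^4.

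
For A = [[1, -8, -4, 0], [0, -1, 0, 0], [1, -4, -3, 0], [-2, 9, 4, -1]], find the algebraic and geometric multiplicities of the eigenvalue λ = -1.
The characteristic polynomial is (x + 1)^4, so the factor x + 1 appears with exponent 4: the algebraic multiplicity is 4.

rank(A + I) = 2, so the eigenspace has dimension 4 - 2 = 2: the geometric multiplicity is 2.

Since 2 < 4, A is not diagonalizable.

algebraic multiplicity 4, geometric multiplicity 2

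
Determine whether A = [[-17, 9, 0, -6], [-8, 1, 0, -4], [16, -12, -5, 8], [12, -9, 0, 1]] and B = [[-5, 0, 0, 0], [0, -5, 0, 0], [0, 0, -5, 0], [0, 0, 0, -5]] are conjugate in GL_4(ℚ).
Both have characteristic polynomial (x + 5)^4, but the minimal polynomial of A is (x + 5)^2 while the minimal polynomial of B is x + 5. The minimal polynomial is a similarity invariant, so A and B are not similar.

No.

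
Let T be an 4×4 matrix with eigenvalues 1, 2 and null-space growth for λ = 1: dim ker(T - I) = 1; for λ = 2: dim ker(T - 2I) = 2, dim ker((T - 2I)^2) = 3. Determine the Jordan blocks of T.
λ = 1: successive nullity increments [1] count blocks of size ≥ k; block sizes are [1].
λ = 2: successive nullity increments [2, 1] count blocks of size ≥ k; block sizes are [2, 1].

Jordan blocks: (1, 1), (2, 2), (2, 1)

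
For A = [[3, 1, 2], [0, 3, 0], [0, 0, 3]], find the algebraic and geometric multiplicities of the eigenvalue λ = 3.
The characteristic polynomial is (x - 3)^3, so the factor x - 3 appears with exponent 3: the algebraic multiplicity is 3.

rank(A - 3I) = 1, so the eigenspace has dimension 3 - 1 = 2: the geometric multiplicity is 2.

Since 2 < 3, A is not diagonalizable.

algebraic multiplicity 3, geometric multiplicity 2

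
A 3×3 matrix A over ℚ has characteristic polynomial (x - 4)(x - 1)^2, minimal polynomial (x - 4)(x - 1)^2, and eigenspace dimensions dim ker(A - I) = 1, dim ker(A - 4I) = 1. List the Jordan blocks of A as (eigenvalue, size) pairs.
λ = 1: algebraic multiplicity 2 (exponent in χ_A), largest block size 2 (exponent in m_A), 1 block (geometric multiplicity). This forces block sizes [2].
λ = 4: algebraic multiplicity 1 (exponent in χ_A), largest block size 1 (exponent in m_A), 1 block (geometric multiplicity). This forces block sizes [1].

Jordan blocks: (1, 2), (4, 1)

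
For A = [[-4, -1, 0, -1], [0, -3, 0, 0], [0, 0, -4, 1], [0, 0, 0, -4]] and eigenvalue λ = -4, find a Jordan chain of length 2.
v_1 = [[0, 0, 1, 1]]^T, v_2 = [[-1, 0, 1, 0]]^T

We seek v_1 ∈ ker((A + 4I)^2) \ ker(A + 4I), then set v_{i+1} = (A + 4I) v_i.

One such chain is v_1 = [[0, 0, 1, 1]]^T, v_2 = [[-1, 0, 1, 0]]^T. Check: (A + 4I) v_2 = [[0, 0, 0, 0]]^T = 0.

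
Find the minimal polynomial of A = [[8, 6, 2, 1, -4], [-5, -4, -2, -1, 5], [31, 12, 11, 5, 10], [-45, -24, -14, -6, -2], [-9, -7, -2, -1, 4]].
The characteristic polynomial factors as (x - 5)^2(x - 1)^3. The minimal polynomial is ∏(x - λ)^{k_λ} where k_λ is the size of the largest Jordan block at λ.

For λ = 1: rank(A - I) = 3, and the largest Jordan block has size 2 (the smallest k with rank((A - I)^k) = rank((A - I)^(k+1))).
For λ = 5: rank(A - 5I) = 4, and the largest Jordan block has size 2 (the smallest k with rank((A - 5I)^k) = rank((A - 5I)^(k+1))).

So m_A(x) = (x - 5)^2(x - 1)^2.

m_A(x) = (x - 5)^2(x - 1)^2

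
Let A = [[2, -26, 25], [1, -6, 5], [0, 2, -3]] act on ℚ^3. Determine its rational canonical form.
The invariant factors of A (the non-unit diagonal entries of the Smith normal form of xI - A over ℚ[x]) are (x + 2)^2(x + 3), each dividing the next. The characteristic polynomial is their product, (x + 2)^2(x + 3).

The rational canonical form is the block-diagonal matrix of companion matrices C(f_i):
R = [[0, 0, -12], [1, 0, -16], [0, 1, -7]].

R = [[0, 0, -12], [1, 0, -16], [0, 1, -7]]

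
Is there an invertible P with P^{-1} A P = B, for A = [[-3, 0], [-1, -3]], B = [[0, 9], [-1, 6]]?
No.

trace(A) = -6 but trace(B) = 6. The trace is a similarity invariant, so A and B are not similar.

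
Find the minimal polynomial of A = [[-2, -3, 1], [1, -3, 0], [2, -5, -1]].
m_A(x) = (x + 2)^3

The characteristic polynomial factors as (x + 2)^3. The minimal polynomial is ∏(x - λ)^{k_λ} where k_λ is the size of the largest Jordan block at λ.

For λ = -2: rank(A + 2I) = 2, and the largest Jordan block has size 3 (the smallest k with rank((A + 2I)^k) = rank((A + 2I)^(k+1))).

So m_A(x) = (x + 2)^3.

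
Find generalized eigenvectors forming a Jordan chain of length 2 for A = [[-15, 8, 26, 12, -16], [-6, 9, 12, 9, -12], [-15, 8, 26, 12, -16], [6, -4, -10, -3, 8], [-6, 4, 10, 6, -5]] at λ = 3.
v_1 = [[9, 3, 9, -3, 4]]^T, v_2 = [[-4, -3, -4, 2, -2]]^T

We seek v_1 ∈ ker((A - 3I)^2) \ ker(A - 3I), then set v_{i+1} = (A - 3I) v_i.

One such chain is v_1 = [[9, 3, 9, -3, 4]]^T, v_2 = [[-4, -3, -4, 2, -2]]^T. Check: (A - 3I) v_2 = [[0, 0, 0, 0, 0]]^T = 0.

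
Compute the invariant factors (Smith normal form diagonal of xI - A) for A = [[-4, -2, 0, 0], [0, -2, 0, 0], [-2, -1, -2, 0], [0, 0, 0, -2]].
x + 2, (x + 2)^2(x + 4)

The Jordan structure of A has elementary divisors (x + 4), (x + 2)^2, (x + 2). Arranging the block sizes at each eigenvalue in decreasing order and taking row products gives the invariant factors.

Invariant factors (smallest first, each dividing the next): x + 2, (x + 2)^2(x + 4).

Check: the last factor (x + 2)^2(x + 4) is the minimal polynomial, and the product (x + 2)^3(x + 4) is the characteristic polynomial.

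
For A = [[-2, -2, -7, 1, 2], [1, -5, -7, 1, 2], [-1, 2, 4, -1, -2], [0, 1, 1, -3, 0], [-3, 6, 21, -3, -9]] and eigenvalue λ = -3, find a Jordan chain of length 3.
v_1 = [[0, 1, 0, 2, 0]]^T, v_2 = [[0, 0, 0, 1, 0]]^T, v_3 = [[1, 1, -1, 0, -3]]^T

We seek v_1 ∈ ker((A + 3I)^3) \ ker((A + 3I)^2), then set v_{i+1} = (A + 3I) v_i.

One such chain is v_1 = [[0, 1, 0, 2, 0]]^T, v_2 = [[0, 0, 0, 1, 0]]^T, v_3 = [[1, 1, -1, 0, -3]]^T. Check: (A + 3I) v_3 = [[0, 0, 0, 0, 0]]^T = 0.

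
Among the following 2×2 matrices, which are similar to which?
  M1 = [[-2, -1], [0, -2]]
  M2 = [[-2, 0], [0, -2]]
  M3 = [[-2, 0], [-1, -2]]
2 classes: {M1, M3}, {M2}

Characteristic polynomials: χ_{M1} = (x + 2)^2, χ_{M2} = (x + 2)^2, χ_{M3} = (x + 2)^2.

{M1, M3}: invariant factors (x + 2)^2.

{M2}: invariant factors x + 2, x + 2.

Matrices are similar if and only if their invariant-factor lists agree; the partition into similarity classes is {M1, M3}, {M2}.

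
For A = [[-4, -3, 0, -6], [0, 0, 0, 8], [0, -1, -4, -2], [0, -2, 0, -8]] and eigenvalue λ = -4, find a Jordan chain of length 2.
v_1 = [[0, 1, 1, -1]]^T, v_2 = [[3, -4, 1, 2]]^T

We seek v_1 ∈ ker((A + 4I)^2) \ ker(A + 4I), then set v_{i+1} = (A + 4I) v_i.

One such chain is v_1 = [[0, 1, 1, -1]]^T, v_2 = [[3, -4, 1, 2]]^T. Check: (A + 4I) v_2 = [[0, 0, 0, 0]]^T = 0.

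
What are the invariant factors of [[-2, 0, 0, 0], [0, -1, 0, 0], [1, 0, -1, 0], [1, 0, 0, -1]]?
x + 1, x + 1, (x + 1)(x + 2)

The Jordan structure of A has elementary divisors (x + 2), (x + 1), (x + 1), (x + 1). Arranging the block sizes at each eigenvalue in decreasing order and taking row products gives the invariant factors.

Invariant factors (smallest first, each dividing the next): x + 1, x + 1, (x + 1)(x + 2).

Check: the last factor (x + 1)(x + 2) is the minimal polynomial, and the product (x + 1)^3(x + 2) is the characteristic polynomial.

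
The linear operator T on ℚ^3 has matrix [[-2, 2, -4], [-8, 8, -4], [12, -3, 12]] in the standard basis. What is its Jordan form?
J = [[6, 1, 0], [0, 6, 0], [0, 0, 6]]

The characteristic polynomial is det(xI - A) = (x - 6)^3, so the eigenvalues are 6 (algebraic multiplicity 3).

For λ = 6: rank(A - 6I) = 1, rank((A - 6I)^2) = 0. The eigenspace has dimension 3 - 1 = 2, so there are 2 Jordan blocks; the rank sequence gives block sizes [2, 1].

Assembling the blocks gives the Jordan form J above.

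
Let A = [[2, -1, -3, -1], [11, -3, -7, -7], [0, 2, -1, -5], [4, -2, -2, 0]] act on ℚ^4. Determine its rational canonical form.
The invariant factors of A (the non-unit diagonal entries of the Smith normal form of xI - A over ℚ[x]) are (x + 2)(x^3 - 5), each dividing the next. The characteristic polynomial is their product, (x + 2)(x^3 - 5).

The rational canonical form is the block-diagonal matrix of companion matrices C(f_i):
R = [[0, 0, 0, 10], [1, 0, 0, 5], [0, 1, 0, 0], [0, 0, 1, -2]].

Note the characteristic polynomial does not split into linear factors over ℚ, so A has no Jordan form over ℚ; the rational canonical form exists over any field.

R = [[0, 0, 0, 10], [1, 0, 0, 5], [0, 1, 0, 0], [0, 0, 1, -2]]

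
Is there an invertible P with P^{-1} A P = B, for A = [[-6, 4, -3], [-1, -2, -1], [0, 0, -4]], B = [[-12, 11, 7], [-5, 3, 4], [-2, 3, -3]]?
Two matrices over a field are similar if and only if they have the same invariant factors.

Both A and B have characteristic polynomial (x + 4)^3 and minimal polynomial (x + 4)^3. Computing further, both have invariant factors (x + 4)^3. Hence A and B are similar.

Yes.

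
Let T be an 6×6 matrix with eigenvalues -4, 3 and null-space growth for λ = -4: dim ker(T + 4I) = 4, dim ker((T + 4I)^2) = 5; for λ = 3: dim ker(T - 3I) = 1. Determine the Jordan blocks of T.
λ = -4: successive nullity increments [4, 1] count blocks of size ≥ k; block sizes are [2, 1, 1, 1].
λ = 3: successive nullity increments [1] count blocks of size ≥ k; block sizes are [1].

Jordan blocks: (-4, 2), (-4, 1), (-4, 1), (-4, 1), (3, 1)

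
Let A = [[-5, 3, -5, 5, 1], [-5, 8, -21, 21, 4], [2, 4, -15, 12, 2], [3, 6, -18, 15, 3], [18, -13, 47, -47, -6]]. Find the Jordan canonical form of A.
The characteristic polynomial is det(xI - A) = (x - 3)^2(x + 3)^3, so the eigenvalues are -3 (algebraic multiplicity 3), 3 (algebraic multiplicity 2).

For λ = -3: rank(A + 3I) = 3, rank((A + 3I)^2) = 2. The eigenspace has dimension 5 - 3 = 2, so there are 2 Jordan blocks; the rank sequence gives block sizes [2, 1].

For λ = 3: rank(A - 3I) = 4, rank((A - 3I)^2) = 3. The eigenspace has dimension 5 - 4 = 1, so there is 1 Jordan block; the rank sequence gives block sizes [2].

Assembling the blocks gives the Jordan form J above.

J = [[-3, 1, 0, 0, 0], [0, -3, 0, 0, 0], [0, 0, -3, 0, 0], [0, 0, 0, 3, 1], [0, 0, 0, 0, 3]]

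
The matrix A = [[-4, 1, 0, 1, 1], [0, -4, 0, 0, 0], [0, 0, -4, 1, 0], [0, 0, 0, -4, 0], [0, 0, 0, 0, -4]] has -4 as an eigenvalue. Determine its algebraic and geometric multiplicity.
The characteristic polynomial is (x + 4)^5, so the factor x + 4 appears with exponent 5: the algebraic multiplicity is 5.

rank(A + 4I) = 2, so the eigenspace has dimension 5 - 2 = 3: the geometric multiplicity is 3.

Since 3 < 5, A is not diagonalizable.

algebraic multiplicity 5, geometric multiplicity 3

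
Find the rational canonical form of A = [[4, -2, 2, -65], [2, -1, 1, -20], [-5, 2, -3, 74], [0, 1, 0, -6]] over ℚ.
R = [[0, 0, 0, -25], [1, 0, 0, -30], [0, 1, 0, -19], [0, 0, 1, -6]]

The invariant factors of A (the non-unit diagonal entries of the Smith normal form of xI - A over ℚ[x]) are (x^2 + 3x + 5)^2, each dividing the next. The characteristic polynomial is their product, (x^2 + 3x + 5)^2.

The rational canonical form is the block-diagonal matrix of companion matrices C(f_i):
R = [[0, 0, 0, -25], [1, 0, 0, -30], [0, 1, 0, -19], [0, 0, 1, -6]].

Note the characteristic polynomial does not split into linear factors over ℚ, so A has no Jordan form over ℚ; the rational canonical form exists over any field.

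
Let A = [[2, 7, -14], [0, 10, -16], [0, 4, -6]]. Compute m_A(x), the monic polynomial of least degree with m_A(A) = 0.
m_A(x) = (x - 2)^2

The characteristic polynomial factors as (x - 2)^3. The minimal polynomial is ∏(x - λ)^{k_λ} where k_λ is the size of the largest Jordan block at λ.

For λ = 2: rank(A - 2I) = 1, and the largest Jordan block has size 2 (the smallest k with rank((A - 2I)^k) = rank((A - 2I)^(k+1))).

So m_A(x) = (x - 2)^2.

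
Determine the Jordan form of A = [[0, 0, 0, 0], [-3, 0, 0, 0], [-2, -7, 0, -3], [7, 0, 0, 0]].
The characteristic polynomial is det(xI - A) = x^4, so the eigenvalues are 0 (algebraic multiplicity 4).

For λ = 0: rank(A) = 2, rank(A^2) = 0. The eigenspace has dimension 4 - 2 = 2, so there are 2 Jordan blocks; the rank sequence gives block sizes [2, 2].

Assembling the blocks gives the Jordan form J above.

J = [[0, 1, 0, 0], [0, 0, 0, 0], [0, 0, 0, 1], [0, 0, 0, 0]]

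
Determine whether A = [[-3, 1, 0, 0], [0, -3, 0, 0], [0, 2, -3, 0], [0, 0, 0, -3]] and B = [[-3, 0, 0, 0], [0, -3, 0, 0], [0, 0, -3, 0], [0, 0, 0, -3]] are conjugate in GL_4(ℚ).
Both have characteristic polynomial (x + 3)^4, but the minimal polynomial of A is (x + 3)^2 while the minimal polynomial of B is x + 3. The minimal polynomial is a similarity invariant, so A and B are not similar.

No.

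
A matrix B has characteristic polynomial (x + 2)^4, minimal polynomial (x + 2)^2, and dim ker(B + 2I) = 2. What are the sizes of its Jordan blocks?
λ = -2: algebraic multiplicity 4 (exponent in χ_B), largest block size 2 (exponent in m_B), 2 blocks (geometric multiplicity). These force block sizes [2, 2].

Jordan blocks: (-2, 2), (-2, 2)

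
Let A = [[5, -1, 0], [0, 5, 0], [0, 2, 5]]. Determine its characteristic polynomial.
xI - A = [[x - 5, 1, 0], [0, x - 5, 0], [0, -2, x - 5]].

Expanding det(xI - A) along the first row:
det(xI - A) = + (x - 5)·det([[x - 5, 0], [-2, x - 5]]) - (1)·det([[0, 0], [0, x - 5]]) + (0)·det([[0, x - 5], [0, -2]]).

Evaluating gives χ_A(x) = x^3 - 15x^2 + 75x - 125 = (x - 5)^3.

χ_A(x) = (x - 5)^3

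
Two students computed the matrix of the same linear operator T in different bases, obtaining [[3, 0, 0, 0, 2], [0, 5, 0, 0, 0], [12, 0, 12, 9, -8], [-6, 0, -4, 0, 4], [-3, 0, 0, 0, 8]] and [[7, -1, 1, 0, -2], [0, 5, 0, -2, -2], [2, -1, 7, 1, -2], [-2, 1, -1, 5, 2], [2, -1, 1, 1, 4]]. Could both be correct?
Two matrices over a field are similar if and only if they have the same invariant factors.

Both A and B have characteristic polynomial (x - 6)^3(x - 5)^2 and minimal polynomial (x - 6)^2(x - 5). Computing further, both have invariant factors (x - 6)(x - 5), (x - 6)^2(x - 5). Hence A and B are similar.

Yes.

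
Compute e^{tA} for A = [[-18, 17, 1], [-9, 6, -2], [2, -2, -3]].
e^{tA} = [[(9*t^2 - 13*t + 1)*e^{-5*t}, t*(17 - 18*t)*e^{-5*t}, t*(2 - 45*t)*e^{-5*t}/2], [t*(7*t - 9)*e^{-5*t}, (-14*t^2 + 11*t + 1)*e^{-5*t}, t*(-35*t - 4)*e^{-5*t}/2], [2*t*(1 - t)*e^{-5*t}, 2*t*(2*t - 1)*e^{-5*t}, (5*t^2 + 2*t + 1)*e^{-5*t}]]

A has Jordan form J = [[-5, 1, 0], [0, -5, 1], [0, 0, -5]] with A = PJP^{-1}, so e^{tA} = P e^{tJ} P^{-1}.

For a Jordan block J_k(λ), e^{tJ_k(λ)} = e^{λt} · (I + tN + t^2 N^2/2! + ... + t^{k-1} N^{k-1}/(k-1)!) where N is the nilpotent superdiagonal part.

Assembling the blocks and conjugating back gives the entries of e^{tA} as shown above.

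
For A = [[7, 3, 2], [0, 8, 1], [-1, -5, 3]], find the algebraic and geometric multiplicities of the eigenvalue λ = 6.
The characteristic polynomial is (x - 6)^3, so the factor x - 6 appears with exponent 3: the algebraic multiplicity is 3.

rank(A - 6I) = 2, so the eigenspace has dimension 3 - 2 = 1: the geometric multiplicity is 1.

Since 1 < 3, A is not diagonalizable.

algebraic multiplicity 3, geometric multiplicity 1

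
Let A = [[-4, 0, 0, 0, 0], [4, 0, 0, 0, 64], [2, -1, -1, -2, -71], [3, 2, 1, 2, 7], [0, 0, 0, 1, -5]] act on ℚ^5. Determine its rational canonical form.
R = [[-4, 0, 0, 0, 0], [0, 0, 0, 0, 64], [0, 1, 0, 0, 64], [0, 0, 1, 0, 12], [0, 0, 0, 1, -4]]

The invariant factors of A (the non-unit diagonal entries of the Smith normal form of xI - A over ℚ[x]) are x + 4, (x - 4)(x + 2)^2(x + 4), each dividing the next. The characteristic polynomial is their product, (x - 4)(x + 2)^2(x + 4)^2.

The rational canonical form is the block-diagonal matrix of companion matrices C(f_i):
R = [[-4, 0, 0, 0, 0], [0, 0, 0, 0, 64], [0, 1, 0, 0, 64], [0, 0, 1, 0, 12], [0, 0, 0, 1, -4]].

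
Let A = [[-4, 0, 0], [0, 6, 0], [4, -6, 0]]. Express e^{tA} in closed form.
A has Jordan form J = [[-4, 0, 0], [0, 0, 0], [0, 0, 6]] with A = PJP^{-1}, so e^{tA} = P e^{tJ} P^{-1}.

For a Jordan block J_k(λ), e^{tJ_k(λ)} = e^{λt} · (I + tN + t^2 N^2/2! + ... + t^{k-1} N^{k-1}/(k-1)!) where N is the nilpotent superdiagonal part.

Assembling the blocks and conjugating back gives the entries of e^{tA} as shown above.

e^{tA} = [[e^{-4*t}, 0, 0], [0, e^{6*t}, 0], [1 - e^{-4*t}, 1 - e^{6*t}, 1]]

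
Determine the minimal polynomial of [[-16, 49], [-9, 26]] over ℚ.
The characteristic polynomial factors as (x - 5)^2. The minimal polynomial is ∏(x - λ)^{k_λ} where k_λ is the size of the largest Jordan block at λ.

For λ = 5: rank(A - 5I) = 1, and the largest Jordan block has size 2 (the smallest k with rank((A - 5I)^k) = rank((A - 5I)^(k+1))).

So m_A(x) = (x - 5)^2.

m_A(x) = (x - 5)^2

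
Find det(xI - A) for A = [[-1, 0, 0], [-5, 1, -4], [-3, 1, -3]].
χ_A(x) = (x + 1)^3

xI - A = [[x + 1, 0, 0], [5, x - 1, 4], [3, -1, x + 3]].

Expanding det(xI - A) along the first row:
det(xI - A) = + (x + 1)·det([[x - 1, 4], [-1, x + 3]]) - (0)·det([[5, 4], [3, x + 3]]) + (0)·det([[5, x - 1], [3, -1]]).

Evaluating gives χ_A(x) = x^3 + 3x^2 + 3x + 1 = (x + 1)^3.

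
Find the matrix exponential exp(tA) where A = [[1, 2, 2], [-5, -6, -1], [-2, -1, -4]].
A has Jordan form J = [[-3, 1, 0], [0, -3, 1], [0, 0, -3]] with A = PJP^{-1}, so e^{tA} = P e^{tJ} P^{-1}.

For a Jordan block J_k(λ), e^{tJ_k(λ)} = e^{λt} · (I + tN + t^2 N^2/2! + ... + t^{k-1} N^{k-1}/(k-1)!) where N is the nilpotent superdiagonal part.

Assembling the blocks and conjugating back gives the entries of e^{tA} as shown above.

e^{tA} = [[(t^2 + 4*t + 1)*e^{-3*t}, 2*t*e^{-3*t}, 2*t*(t + 1)*e^{-3*t}], [t*(-3*t - 10)*e^{-3*t}/2, (1 - 3*t)*e^{-3*t}, -t*(3*t + 1)*e^{-3*t}], [t*(-t - 4)*e^{-3*t}/2, -t*e^{-3*t}, (-t^2 - t + 1)*e^{-3*t}]]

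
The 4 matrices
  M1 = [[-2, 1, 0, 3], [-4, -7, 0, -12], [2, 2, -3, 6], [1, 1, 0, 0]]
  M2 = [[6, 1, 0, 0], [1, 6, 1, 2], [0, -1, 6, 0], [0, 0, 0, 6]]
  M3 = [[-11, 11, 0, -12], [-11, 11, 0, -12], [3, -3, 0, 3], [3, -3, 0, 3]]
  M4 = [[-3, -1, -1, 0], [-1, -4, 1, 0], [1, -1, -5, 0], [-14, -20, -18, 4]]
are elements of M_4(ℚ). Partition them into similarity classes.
4 classes: {M1}, {M2}, {M3}, {M4}

Characteristic polynomials: χ_{M1} = (x + 3)^4, χ_{M2} = (x - 6)^4, χ_{M3} = x^3(x - 3), χ_{M4} = (x - 4)(x + 4)^3.

{M1}: invariant factors x + 3, x + 3, (x + 3)^2.

{M2}: invariant factors x - 6, (x - 6)^3.

{M3}: invariant factors x, x^2(x - 3).

{M4}: invariant factors (x - 4)(x + 4)^3.

Matrices are similar if and only if their invariant-factor lists agree; the partition into similarity classes is {M1}, {M2}, {M3}, {M4}.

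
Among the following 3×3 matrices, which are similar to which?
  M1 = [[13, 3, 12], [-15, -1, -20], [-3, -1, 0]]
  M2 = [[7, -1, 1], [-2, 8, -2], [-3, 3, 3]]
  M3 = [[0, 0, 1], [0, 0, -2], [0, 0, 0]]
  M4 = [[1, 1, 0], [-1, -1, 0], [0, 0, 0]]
3 classes: {M1}, {M2}, {M3, M4}

Characteristic polynomials: χ_{M1} = (x - 4)^3, χ_{M2} = (x - 6)^3, χ_{M3} = x^3, χ_{M4} = x^3.

{M1}: invariant factors x - 4, (x - 4)^2.

{M2}: invariant factors x - 6, (x - 6)^2.

{M3, M4}: invariant factors x, x^2.

Matrices are similar if and only if their invariant-factor lists agree; the partition into similarity classes is {M1}, {M2}, {M3, M4}.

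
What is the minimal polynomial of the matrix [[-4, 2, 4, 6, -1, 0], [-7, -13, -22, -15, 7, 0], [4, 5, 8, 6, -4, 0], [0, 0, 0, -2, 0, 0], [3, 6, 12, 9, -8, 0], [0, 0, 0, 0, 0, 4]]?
The characteristic polynomial factors as (x - 4)(x + 2)^2(x + 5)^3. The minimal polynomial is ∏(x - λ)^{k_λ} where k_λ is the size of the largest Jordan block at λ.

For λ = -5: rank(A + 5I) = 4, and the largest Jordan block has size 2 (the smallest k with rank((A + 5I)^k) = rank((A + 5I)^(k+1))).
For λ = -2: rank(A + 2I) = 4, and the largest Jordan block has size 1 (the smallest k with rank((A + 2I)^k) = rank((A + 2I)^(k+1))).
For λ = 4: rank(A - 4I) = 5, and the largest Jordan block has size 1 (the smallest k with rank((A - 4I)^k) = rank((A - 4I)^(k+1))).

So m_A(x) = (x - 4)(x + 2)(x + 5)^2.

m_A(x) = (x - 4)(x + 2)(x + 5)^2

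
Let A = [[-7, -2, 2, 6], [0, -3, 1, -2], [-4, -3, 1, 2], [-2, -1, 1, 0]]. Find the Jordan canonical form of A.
The characteristic polynomial is det(xI - A) = (x + 2)^3(x + 3), so the eigenvalues are -3 (algebraic multiplicity 1), -2 (algebraic multiplicity 3).

For λ = -3: algebraic multiplicity 1 gives one 1×1 block.

For λ = -2: rank(A + 2I) = 2, rank((A + 2I)^2) = 1. The eigenspace has dimension 4 - 2 = 2, so there are 2 Jordan blocks; the rank sequence gives block sizes [2, 1].

Assembling the blocks gives the Jordan form J above.

J = [[-3, 0, 0, 0], [0, -2, 1, 0], [0, 0, -2, 0], [0, 0, 0, -2]]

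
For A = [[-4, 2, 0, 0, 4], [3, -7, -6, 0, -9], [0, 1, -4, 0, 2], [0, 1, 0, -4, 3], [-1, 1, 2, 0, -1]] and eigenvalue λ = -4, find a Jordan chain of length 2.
We seek v_1 ∈ ker((A + 4I)^2) \ ker(A + 4I), then set v_{i+1} = (A + 4I) v_i.

One such chain is v_1 = [[1, -2, 0, -1, 1]]^T, v_2 = [[0, 0, 0, 1, 0]]^T. Check: (A + 4I) v_2 = [[0, 0, 0, 0, 0]]^T = 0.

v_1 = [[1, -2, 0, -1, 1]]^T, v_2 = [[0, 0, 0, 1, 0]]^T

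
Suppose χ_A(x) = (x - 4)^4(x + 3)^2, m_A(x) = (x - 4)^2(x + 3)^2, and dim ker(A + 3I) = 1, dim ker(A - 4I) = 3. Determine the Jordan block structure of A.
Jordan blocks: (-3, 2), (4, 2), (4, 1), (4, 1)

λ = -3: algebraic multiplicity 2 (exponent in χ_A), largest block size 2 (exponent in m_A), 1 block (geometric multiplicity). This forces block sizes [2].
λ = 4: algebraic multiplicity 4 (exponent in χ_A), largest block size 2 (exponent in m_A), 3 blocks (geometric multiplicity). These force block sizes [2, 1, 1].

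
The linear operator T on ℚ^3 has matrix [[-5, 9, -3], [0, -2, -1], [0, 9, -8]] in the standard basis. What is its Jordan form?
J = [[-5, 1, 0], [0, -5, 0], [0, 0, -5]]

The characteristic polynomial is det(xI - A) = (x + 5)^3, so the eigenvalues are -5 (algebraic multiplicity 3).

For λ = -5: rank(A + 5I) = 1, rank((A + 5I)^2) = 0. The eigenspace has dimension 3 - 1 = 2, so there are 2 Jordan blocks; the rank sequence gives block sizes [2, 1].

Assembling the blocks gives the Jordan form J above.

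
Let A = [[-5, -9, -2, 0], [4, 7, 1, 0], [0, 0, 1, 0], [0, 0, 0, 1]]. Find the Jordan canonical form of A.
J = [[1, 1, 0, 0], [0, 1, 1, 0], [0, 0, 1, 0], [0, 0, 0, 1]]

The characteristic polynomial is det(xI - A) = (x - 1)^4, so the eigenvalues are 1 (algebraic multiplicity 4).

For λ = 1: rank(A - I) = 2, rank((A - I)^2) = 1, rank((A - I)^3) = 0. The eigenspace has dimension 4 - 2 = 2, so there are 2 Jordan blocks; the rank sequence gives block sizes [3, 1].

Assembling the blocks gives the Jordan form J above.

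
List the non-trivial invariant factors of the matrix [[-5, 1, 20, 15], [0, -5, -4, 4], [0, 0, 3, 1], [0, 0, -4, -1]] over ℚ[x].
(x - 1)^2(x + 5)^2

The Jordan structure of A has elementary divisors (x + 5)^2, (x - 1)^2. Arranging the block sizes at each eigenvalue in decreasing order and taking row products gives the invariant factors.

Invariant factors (smallest first, each dividing the next): (x - 1)^2(x + 5)^2.

Check: the last factor (x - 1)^2(x + 5)^2 is the minimal polynomial, and the product (x - 1)^2(x + 5)^2 is the characteristic polynomial.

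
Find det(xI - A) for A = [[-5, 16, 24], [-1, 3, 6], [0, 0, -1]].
xI - A = [[x + 5, -16, -24], [1, x - 3, -6], [0, 0, x + 1]].

Expanding det(xI - A) along the first row:
det(xI - A) = + (x + 5)·det([[x - 3, -6], [0, x + 1]]) - (-16)·det([[1, -6], [0, x + 1]]) + (-24)·det([[1, x - 3], [0, 0]]).

Evaluating gives χ_A(x) = x^3 + 3x^2 + 3x + 1 = (x + 1)^3.

χ_A(x) = (x + 1)^3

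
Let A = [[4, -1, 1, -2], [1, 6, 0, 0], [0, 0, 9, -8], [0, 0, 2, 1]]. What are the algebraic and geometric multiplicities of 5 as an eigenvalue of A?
The characteristic polynomial is (x - 5)^4, so the factor x - 5 appears with exponent 4: the algebraic multiplicity is 4.

rank(A - 5I) = 2, so the eigenspace has dimension 4 - 2 = 2: the geometric multiplicity is 2.

Since 2 < 4, A is not diagonalizable.

algebraic multiplicity 4, geometric multiplicity 2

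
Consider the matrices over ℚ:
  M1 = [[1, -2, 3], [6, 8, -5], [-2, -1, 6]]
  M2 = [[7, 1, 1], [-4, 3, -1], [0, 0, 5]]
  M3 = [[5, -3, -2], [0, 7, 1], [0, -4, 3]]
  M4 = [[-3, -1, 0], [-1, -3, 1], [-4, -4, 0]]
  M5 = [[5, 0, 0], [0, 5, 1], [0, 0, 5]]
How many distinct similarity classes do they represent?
Characteristic polynomials: χ_{M1} = (x - 5)^3, χ_{M2} = (x - 5)^3, χ_{M3} = (x - 5)^3, χ_{M4} = (x + 2)^3, χ_{M5} = (x - 5)^3.

{M1, M2, M3}: invariant factors (x - 5)^3.

{M4}: invariant factors (x + 2)^3.

{M5}: invariant factors x - 5, (x - 5)^2.

Matrices are similar if and only if their invariant-factor lists agree; the partition into similarity classes is {M1, M2, M3}, {M4}, {M5}.

3 classes: {M1, M2, M3}, {M4}, {M5}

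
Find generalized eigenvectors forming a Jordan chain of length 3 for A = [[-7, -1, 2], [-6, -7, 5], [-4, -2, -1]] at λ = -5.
v_1 = [[-2, -6, -5]]^T, v_2 = [[0, -1, 0]]^T, v_3 = [[1, 2, 2]]^T

We seek v_1 ∈ ker((A + 5I)^3) \ ker((A + 5I)^2), then set v_{i+1} = (A + 5I) v_i.

One such chain is v_1 = [[-2, -6, -5]]^T, v_2 = [[0, -1, 0]]^T, v_3 = [[1, 2, 2]]^T. Check: (A + 5I) v_3 = [[0, 0, 0]]^T = 0.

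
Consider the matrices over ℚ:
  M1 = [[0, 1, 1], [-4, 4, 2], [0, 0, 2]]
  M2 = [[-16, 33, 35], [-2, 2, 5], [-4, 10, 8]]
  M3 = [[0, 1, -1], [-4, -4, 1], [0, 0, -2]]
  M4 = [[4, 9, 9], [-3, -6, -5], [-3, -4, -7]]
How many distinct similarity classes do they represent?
Characteristic polynomials: χ_{M1} = (x - 2)^3, χ_{M2} = (x + 2)^3, χ_{M3} = (x + 2)^3, χ_{M4} = (x + 2)^2(x + 5).

{M1}: invariant factors x - 2, (x - 2)^2.

{M2, M3}: invariant factors (x + 2)^3.

{M4}: invariant factors (x + 2)^2(x + 5).

Matrices are similar if and only if their invariant-factor lists agree; the partition into similarity classes is {M1}, {M2, M3}, {M4}.

3 classes: {M1}, {M2, M3}, {M4}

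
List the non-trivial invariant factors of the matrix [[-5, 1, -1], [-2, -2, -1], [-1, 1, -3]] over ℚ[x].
(x + 3)^2(x + 4)

The Jordan structure of A has elementary divisors (x + 4), (x + 3)^2. Arranging the block sizes at each eigenvalue in decreasing order and taking row products gives the invariant factors.

Invariant factors (smallest first, each dividing the next): (x + 3)^2(x + 4).

Check: the last factor (x + 3)^2(x + 4) is the minimal polynomial, and the product (x + 3)^2(x + 4) is the characteristic polynomial.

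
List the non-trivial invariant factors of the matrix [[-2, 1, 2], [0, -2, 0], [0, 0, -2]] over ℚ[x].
The Jordan structure of A has elementary divisors (x + 2)^2, (x + 2). Arranging the block sizes at each eigenvalue in decreasing order and taking row products gives the invariant factors.

Invariant factors (smallest first, each dividing the next): x + 2, (x + 2)^2.

Check: the last factor (x + 2)^2 is the minimal polynomial, and the product (x + 2)^3 is the characteristic polynomial.

x + 2, (x + 2)^2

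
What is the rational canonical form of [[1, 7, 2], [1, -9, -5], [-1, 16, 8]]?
The invariant factors of A (the non-unit diagonal entries of the Smith normal form of xI - A over ℚ[x]) are x^3 + 2x - 1, each dividing the next. The characteristic polynomial is their product, x^3 + 2x - 1.

The rational canonical form is the block-diagonal matrix of companion matrices C(f_i):
R = [[0, 0, 1], [1, 0, -2], [0, 1, 0]].

Note the characteristic polynomial does not split into linear factors over ℚ, so A has no Jordan form over ℚ; the rational canonical form exists over any field.

R = [[0, 0, 1], [1, 0, -2], [0, 1, 0]]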